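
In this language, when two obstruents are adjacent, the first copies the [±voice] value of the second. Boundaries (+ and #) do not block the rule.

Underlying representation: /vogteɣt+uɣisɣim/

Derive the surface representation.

/g/ before /t/ (voiceless) → [k]
/ɣ/ before /t/ (voiceless) → [x]
/s/ before /ɣ/ (voiced) → [z]

[voktext+uɣizɣim]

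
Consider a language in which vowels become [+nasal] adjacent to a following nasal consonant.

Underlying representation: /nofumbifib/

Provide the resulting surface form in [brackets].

[nofũmbifib]

/u/ before nasal /m/ → [ũ]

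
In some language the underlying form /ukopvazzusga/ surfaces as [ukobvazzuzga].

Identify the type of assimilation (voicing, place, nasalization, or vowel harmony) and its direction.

voicing assimilation, regressive

/p/→[b] /s/→[z].
Each target copies a feature from the following segment, so the direction is regressive.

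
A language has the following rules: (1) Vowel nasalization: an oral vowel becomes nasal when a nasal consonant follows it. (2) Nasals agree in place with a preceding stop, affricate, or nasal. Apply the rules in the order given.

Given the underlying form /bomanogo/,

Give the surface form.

[bõmãnogo]

Rule 1: /o/ before nasal /m/ → [õ]
Rule 1: /a/ before nasal /n/ → [ã]
After rule 1: bõmãnogo
Rule 2: no segment meets the rule's conditions; no change.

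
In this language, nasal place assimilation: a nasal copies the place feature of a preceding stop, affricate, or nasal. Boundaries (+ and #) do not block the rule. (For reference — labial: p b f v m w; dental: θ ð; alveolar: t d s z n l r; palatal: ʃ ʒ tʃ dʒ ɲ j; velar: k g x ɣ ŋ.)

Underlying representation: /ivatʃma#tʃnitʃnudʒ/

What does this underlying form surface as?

[ivatʃɲa#tʃɲitʃɲudʒ]

/m/ after /tʃ/ (palatal) → [ɲ]
/n/ after /tʃ/ (palatal) → [ɲ]
/n/ after /tʃ/ (palatal) → [ɲ]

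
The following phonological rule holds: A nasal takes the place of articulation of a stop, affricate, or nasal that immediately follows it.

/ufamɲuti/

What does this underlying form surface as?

[ufaɲɲuti]

/m/ before /ɲ/ (palatal) → [ɲ]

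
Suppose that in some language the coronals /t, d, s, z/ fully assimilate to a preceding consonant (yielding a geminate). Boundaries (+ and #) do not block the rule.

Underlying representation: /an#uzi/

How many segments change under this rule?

0

No segment meets the rule's conditions.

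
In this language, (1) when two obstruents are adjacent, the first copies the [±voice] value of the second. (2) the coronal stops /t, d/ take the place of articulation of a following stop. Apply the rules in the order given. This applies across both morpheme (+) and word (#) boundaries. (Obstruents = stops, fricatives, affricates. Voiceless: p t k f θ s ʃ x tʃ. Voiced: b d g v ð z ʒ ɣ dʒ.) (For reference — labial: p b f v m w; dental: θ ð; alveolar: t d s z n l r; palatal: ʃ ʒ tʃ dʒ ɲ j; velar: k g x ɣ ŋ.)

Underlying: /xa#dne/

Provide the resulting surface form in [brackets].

[xa#dne]

Rule 1: no segment meets the rule's conditions; no change.
After rule 1: xa#dne
Rule 2: no segment meets the rule's conditions; no change.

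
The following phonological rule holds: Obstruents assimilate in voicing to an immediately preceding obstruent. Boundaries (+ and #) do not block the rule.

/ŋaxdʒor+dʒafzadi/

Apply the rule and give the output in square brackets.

[ŋaxtʃor+dʒafsadi]

/dʒ/ after /x/ (voiceless) → [tʃ]
/z/ after /f/ (voiceless) → [s]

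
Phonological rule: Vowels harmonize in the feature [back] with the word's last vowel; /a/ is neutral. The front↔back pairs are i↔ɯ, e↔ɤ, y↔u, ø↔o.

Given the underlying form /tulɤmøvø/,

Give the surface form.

/u/ harmonizes with /ø/ ([-back]) → [y]
/ɤ/ harmonizes with /ø/ ([-back]) → [e]

[tylemøvø]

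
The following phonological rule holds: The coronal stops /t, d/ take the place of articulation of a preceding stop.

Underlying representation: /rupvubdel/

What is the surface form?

[rupvubbel]

/d/ after /b/ (labial) → [b]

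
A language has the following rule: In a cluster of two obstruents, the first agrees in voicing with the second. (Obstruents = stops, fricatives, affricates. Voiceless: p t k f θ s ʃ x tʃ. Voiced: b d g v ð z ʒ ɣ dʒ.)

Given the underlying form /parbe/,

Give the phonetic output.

no segment meets the rule's conditions; no change.

[parbe]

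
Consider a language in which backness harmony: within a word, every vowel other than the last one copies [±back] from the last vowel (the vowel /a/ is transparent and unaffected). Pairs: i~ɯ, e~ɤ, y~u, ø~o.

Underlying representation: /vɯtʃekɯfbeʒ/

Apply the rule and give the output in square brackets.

[vitʃekifbeʒ]

/ɯ/ harmonizes with /e/ ([-back]) → [i]
/ɯ/ harmonizes with /e/ ([-back]) → [i]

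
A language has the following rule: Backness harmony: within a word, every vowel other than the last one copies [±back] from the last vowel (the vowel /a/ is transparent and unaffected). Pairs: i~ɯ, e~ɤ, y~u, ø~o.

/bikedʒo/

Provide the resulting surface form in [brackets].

/i/ harmonizes with /o/ ([+back]) → [ɯ]
/e/ harmonizes with /o/ ([+back]) → [ɤ]

[bɯkɤdʒo]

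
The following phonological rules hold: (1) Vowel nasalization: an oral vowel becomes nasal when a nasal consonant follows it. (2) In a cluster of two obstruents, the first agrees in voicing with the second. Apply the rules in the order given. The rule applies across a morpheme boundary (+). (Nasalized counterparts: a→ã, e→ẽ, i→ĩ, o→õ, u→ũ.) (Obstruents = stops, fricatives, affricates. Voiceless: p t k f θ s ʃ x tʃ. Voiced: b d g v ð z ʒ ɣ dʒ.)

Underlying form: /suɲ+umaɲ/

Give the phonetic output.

[sũɲ+ũmãɲ]

Rule 1: /u/ before nasal /ɲ/ → [ũ]
Rule 1: /u/ before nasal /m/ → [ũ]
Rule 1: /a/ before nasal /ɲ/ → [ã]
After rule 1: sũɲ+ũmãɲ
Rule 2: no segment meets the rule's conditions; no change.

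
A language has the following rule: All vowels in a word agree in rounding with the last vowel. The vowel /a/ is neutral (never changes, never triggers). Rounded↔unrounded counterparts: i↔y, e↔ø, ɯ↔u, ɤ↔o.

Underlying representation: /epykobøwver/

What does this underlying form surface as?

[epikɤbewver]

/y/ harmonizes with /e/ ([-round]) → [i]
/o/ harmonizes with /e/ ([-round]) → [ɤ]
/ø/ harmonizes with /e/ ([-round]) → [e]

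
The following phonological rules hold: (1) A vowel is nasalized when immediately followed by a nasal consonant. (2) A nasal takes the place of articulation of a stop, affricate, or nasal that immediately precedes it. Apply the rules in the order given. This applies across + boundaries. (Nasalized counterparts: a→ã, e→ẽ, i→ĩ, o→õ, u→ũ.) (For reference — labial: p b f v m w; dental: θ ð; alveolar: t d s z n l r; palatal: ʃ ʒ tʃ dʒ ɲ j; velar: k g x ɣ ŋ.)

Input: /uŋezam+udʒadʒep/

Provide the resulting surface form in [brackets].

[ũŋezãm+udʒadʒep]

Rule 1: /u/ before nasal /ŋ/ → [ũ]
Rule 1: /a/ before nasal /m/ → [ã]
After rule 1: ũŋezãm+udʒadʒep
Rule 2: no segment meets the rule's conditions; no change.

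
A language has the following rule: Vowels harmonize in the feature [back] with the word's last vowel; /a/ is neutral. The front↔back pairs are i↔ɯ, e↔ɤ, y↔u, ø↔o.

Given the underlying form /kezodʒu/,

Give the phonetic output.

/e/ harmonizes with /u/ ([+back]) → [ɤ]

[kɤzodʒu]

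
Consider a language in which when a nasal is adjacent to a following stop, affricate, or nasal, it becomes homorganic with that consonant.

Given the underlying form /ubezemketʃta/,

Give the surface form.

/m/ before /k/ (velar) → [ŋ]

[ubezeŋketʃta]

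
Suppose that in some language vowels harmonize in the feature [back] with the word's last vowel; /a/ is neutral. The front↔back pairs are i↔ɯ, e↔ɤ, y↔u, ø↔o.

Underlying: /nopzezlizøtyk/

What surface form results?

[nøpzezlizøtyk]

/o/ harmonizes with /y/ ([-back]) → [ø]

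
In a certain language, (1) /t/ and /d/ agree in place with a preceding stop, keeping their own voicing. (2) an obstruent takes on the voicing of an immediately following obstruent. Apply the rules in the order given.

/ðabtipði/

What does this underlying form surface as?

[ðappibði]

Rule 1: /t/ after /b/ (labial) → [p]
After rule 1: ðabpipði
Rule 2: /b/ before /p/ (voiceless) → [p]
Rule 2: /p/ before /ð/ (voiced) → [b]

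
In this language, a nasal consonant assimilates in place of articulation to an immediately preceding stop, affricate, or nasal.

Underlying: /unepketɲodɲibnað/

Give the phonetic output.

/ɲ/ after /t/ (alveolar) → [n]
/ɲ/ after /d/ (alveolar) → [n]
/n/ after /b/ (labial) → [m]

[unepketnodnibmað]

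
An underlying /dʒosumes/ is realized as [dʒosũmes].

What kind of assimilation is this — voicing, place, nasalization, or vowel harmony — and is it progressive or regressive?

/u/→[ũ].
Each target copies a feature from the following segment, so the direction is regressive.

nasalization, regressive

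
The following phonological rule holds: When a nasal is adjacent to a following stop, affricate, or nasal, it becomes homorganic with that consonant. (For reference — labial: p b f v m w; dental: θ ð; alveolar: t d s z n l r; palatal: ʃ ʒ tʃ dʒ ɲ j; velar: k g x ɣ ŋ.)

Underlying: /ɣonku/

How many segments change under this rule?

1

/n/ before /k/ (velar) → [ŋ]
1 segment changes.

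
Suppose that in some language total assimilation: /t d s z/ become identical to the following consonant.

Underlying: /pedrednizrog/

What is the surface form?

/d/ before /r/ → [r] (total assimilation)
/d/ before /n/ → [n] (total assimilation)
/z/ before /r/ → [r] (total assimilation)

[perrennirrog]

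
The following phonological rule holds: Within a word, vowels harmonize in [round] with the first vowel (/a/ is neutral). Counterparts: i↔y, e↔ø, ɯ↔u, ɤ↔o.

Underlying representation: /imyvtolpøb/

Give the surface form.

[imivtɤlpeb]

/y/ harmonizes with /i/ ([-round]) → [i]
/o/ harmonizes with /i/ ([-round]) → [ɤ]
/ø/ harmonizes with /i/ ([-round]) → [e]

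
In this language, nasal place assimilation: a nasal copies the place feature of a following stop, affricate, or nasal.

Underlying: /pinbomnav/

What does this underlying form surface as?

[pimbonnav]

/n/ before /b/ (labial) → [m]
/m/ before /n/ (alveolar) → [n]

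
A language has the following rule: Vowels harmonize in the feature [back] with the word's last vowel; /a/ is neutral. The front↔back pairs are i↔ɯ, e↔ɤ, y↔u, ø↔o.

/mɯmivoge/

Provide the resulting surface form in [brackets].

/ɯ/ harmonizes with /e/ ([-back]) → [i]
/o/ harmonizes with /e/ ([-back]) → [ø]

[mimivøge]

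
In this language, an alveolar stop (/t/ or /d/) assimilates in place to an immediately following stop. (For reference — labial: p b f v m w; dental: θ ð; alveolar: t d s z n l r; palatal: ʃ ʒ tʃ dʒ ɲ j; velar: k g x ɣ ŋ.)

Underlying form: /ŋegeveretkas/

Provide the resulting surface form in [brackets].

/t/ before /k/ (velar) → [k]

[ŋegeverekkas]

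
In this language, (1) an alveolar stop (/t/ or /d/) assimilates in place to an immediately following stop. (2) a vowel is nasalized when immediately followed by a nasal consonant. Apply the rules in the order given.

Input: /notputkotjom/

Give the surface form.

Rule 1: /t/ before /p/ (labial) → [p]
Rule 1: /t/ before /k/ (velar) → [k]
After rule 1: noppukkotjom
Rule 2: /o/ before nasal /m/ → [õ]

[noppukkotjõm]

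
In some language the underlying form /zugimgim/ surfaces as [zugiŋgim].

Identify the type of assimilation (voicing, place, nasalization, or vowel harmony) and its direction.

place assimilation, regressive

/m/→[ŋ].
Each target copies a feature from the following segment, so the direction is regressive.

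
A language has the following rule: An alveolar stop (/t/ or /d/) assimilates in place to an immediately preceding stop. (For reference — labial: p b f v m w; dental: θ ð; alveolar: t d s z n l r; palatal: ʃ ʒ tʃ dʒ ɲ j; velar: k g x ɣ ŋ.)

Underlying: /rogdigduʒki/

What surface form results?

/d/ after /g/ (velar) → [g]
/d/ after /g/ (velar) → [g]

[roggigguʒki]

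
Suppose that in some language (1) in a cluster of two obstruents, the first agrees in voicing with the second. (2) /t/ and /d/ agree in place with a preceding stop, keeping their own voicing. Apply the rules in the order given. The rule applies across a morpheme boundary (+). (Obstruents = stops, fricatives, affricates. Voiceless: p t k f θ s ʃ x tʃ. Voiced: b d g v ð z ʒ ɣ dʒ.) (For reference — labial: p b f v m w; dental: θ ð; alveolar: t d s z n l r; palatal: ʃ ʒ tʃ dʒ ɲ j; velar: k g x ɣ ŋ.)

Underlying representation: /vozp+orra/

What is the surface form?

[vosp+orra]

Rule 1: /z/ before /p/ (voiceless) → [s]
After rule 1: vosp+orra
Rule 2: no segment meets the rule's conditions; no change.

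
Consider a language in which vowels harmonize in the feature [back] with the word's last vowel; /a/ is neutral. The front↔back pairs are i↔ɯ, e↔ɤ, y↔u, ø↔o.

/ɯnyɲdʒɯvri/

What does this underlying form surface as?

/ɯ/ harmonizes with /i/ ([-back]) → [i]
/ɯ/ harmonizes with /i/ ([-back]) → [i]

[inyɲdʒivri]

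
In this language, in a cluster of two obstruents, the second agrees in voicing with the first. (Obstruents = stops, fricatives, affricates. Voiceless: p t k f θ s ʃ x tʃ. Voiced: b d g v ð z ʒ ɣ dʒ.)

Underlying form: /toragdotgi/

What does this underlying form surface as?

/g/ after /t/ (voiceless) → [k]

[toragdotki]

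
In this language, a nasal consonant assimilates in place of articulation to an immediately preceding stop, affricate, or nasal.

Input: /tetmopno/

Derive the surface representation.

/m/ after /t/ (alveolar) → [n]
/n/ after /p/ (labial) → [m]

[tetnopmo]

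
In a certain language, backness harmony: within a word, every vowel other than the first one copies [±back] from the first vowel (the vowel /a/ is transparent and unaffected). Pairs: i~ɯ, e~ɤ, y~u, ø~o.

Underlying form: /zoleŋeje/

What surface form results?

/e/ harmonizes with /o/ ([+back]) → [ɤ]
/e/ harmonizes with /o/ ([+back]) → [ɤ]
/e/ harmonizes with /o/ ([+back]) → [ɤ]

[zolɤŋɤjɤ]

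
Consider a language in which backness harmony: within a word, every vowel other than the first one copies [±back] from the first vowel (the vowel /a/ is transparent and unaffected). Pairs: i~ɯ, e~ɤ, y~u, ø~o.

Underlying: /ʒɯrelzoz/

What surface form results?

/e/ harmonizes with /ɯ/ ([+back]) → [ɤ]

[ʒɯrɤlzoz]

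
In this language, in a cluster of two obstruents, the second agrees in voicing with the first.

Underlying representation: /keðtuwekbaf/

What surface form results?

[keðduwekpaf]

/t/ after /ð/ (voiced) → [d]
/b/ after /k/ (voiceless) → [p]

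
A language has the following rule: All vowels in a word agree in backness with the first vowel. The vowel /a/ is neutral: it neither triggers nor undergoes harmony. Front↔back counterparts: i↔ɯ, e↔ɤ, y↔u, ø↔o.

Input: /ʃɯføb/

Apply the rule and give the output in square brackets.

/ø/ harmonizes with /ɯ/ ([+back]) → [o]

[ʃɯfob]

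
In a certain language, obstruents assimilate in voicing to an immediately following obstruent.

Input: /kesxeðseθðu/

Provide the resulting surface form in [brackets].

[kesxeθseððu]

/ð/ before /s/ (voiceless) → [θ]
/θ/ before /ð/ (voiced) → [ð]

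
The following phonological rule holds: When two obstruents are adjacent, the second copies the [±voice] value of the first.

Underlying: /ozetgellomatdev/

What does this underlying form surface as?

/g/ after /t/ (voiceless) → [k]
/d/ after /t/ (voiceless) → [t]

[ozetkellomattev]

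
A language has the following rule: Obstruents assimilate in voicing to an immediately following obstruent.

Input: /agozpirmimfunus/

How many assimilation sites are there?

/z/ before /p/ (voiceless) → [s]
1 segment changes.

1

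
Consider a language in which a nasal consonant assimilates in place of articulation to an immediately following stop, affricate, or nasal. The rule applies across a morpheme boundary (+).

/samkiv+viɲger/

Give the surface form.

/m/ before /k/ (velar) → [ŋ]
/ɲ/ before /g/ (velar) → [ŋ]

[saŋkiv+viŋger]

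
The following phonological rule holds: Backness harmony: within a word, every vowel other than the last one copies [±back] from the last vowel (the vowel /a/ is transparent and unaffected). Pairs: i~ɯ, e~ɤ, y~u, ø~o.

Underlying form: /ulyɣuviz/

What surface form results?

[ylyɣyviz]

/u/ harmonizes with /i/ ([-back]) → [y]
/u/ harmonizes with /i/ ([-back]) → [y]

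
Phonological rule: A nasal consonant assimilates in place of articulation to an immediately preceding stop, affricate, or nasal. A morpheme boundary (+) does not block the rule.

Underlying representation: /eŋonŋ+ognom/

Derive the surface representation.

[eŋonn+ogŋom]

/ŋ/ after /n/ (alveolar) → [n]
/n/ after /g/ (velar) → [ŋ]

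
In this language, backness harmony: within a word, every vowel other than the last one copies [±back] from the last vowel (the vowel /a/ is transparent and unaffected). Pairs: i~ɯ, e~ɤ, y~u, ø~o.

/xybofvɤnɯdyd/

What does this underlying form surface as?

/o/ harmonizes with /y/ ([-back]) → [ø]
/ɤ/ harmonizes with /y/ ([-back]) → [e]
/ɯ/ harmonizes with /y/ ([-back]) → [i]

[xybøfvenidyd]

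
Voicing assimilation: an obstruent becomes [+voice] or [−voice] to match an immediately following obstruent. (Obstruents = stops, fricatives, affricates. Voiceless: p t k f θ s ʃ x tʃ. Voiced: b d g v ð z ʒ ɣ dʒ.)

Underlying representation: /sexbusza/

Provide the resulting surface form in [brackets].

/x/ before /b/ (voiced) → [ɣ]
/s/ before /z/ (voiced) → [z]

[seɣbuzza]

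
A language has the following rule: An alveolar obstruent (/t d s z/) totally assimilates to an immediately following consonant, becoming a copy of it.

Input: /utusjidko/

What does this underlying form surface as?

[utujjikko]

/s/ before /j/ → [j] (total assimilation)
/d/ before /k/ → [k] (total assimilation)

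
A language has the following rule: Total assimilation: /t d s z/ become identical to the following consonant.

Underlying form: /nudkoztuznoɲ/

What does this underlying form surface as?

[nukkottunnoɲ]

/d/ before /k/ → [k] (total assimilation)
/z/ before /t/ → [t] (total assimilation)
/z/ before /n/ → [n] (total assimilation)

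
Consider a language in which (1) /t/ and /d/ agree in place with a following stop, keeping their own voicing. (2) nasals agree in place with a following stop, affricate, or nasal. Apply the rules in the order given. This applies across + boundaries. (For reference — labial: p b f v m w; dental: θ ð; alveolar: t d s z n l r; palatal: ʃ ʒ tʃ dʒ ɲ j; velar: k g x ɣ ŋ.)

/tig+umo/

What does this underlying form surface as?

Rule 1: no segment meets the rule's conditions; no change.
After rule 1: tig+umo
Rule 2: no segment meets the rule's conditions; no change.

[tig+umo]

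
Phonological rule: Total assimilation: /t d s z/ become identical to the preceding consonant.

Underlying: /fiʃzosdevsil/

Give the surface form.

[fiʃʃossevvil]

/z/ after /ʃ/ → [ʃ] (total assimilation)
/d/ after /s/ → [s] (total assimilation)
/s/ after /v/ → [v] (total assimilation)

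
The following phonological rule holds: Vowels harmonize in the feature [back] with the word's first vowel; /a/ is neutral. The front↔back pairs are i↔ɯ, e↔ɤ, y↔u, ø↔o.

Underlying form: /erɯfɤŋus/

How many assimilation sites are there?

3

/ɯ/ harmonizes with /e/ ([-back]) → [i]
/ɤ/ harmonizes with /e/ ([-back]) → [e]
/u/ harmonizes with /e/ ([-back]) → [y]
3 segments change.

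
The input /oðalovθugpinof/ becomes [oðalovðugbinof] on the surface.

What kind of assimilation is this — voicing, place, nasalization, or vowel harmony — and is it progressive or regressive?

voicing assimilation, progressive

/θ/→[ð] /p/→[b].
Each target copies a feature from the preceding segment, so the direction is progressive.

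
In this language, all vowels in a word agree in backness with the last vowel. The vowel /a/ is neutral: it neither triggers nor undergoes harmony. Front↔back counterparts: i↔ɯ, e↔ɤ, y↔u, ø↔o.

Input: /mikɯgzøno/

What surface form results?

[mɯkɯgzono]

/i/ harmonizes with /o/ ([+back]) → [ɯ]
/ø/ harmonizes with /o/ ([+back]) → [o]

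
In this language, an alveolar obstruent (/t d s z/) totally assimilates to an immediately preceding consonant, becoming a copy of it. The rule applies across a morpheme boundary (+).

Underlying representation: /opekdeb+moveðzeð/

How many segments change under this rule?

2

/d/ after /k/ → [k] (total assimilation)
/z/ after /ð/ → [ð] (total assimilation)
2 segments change.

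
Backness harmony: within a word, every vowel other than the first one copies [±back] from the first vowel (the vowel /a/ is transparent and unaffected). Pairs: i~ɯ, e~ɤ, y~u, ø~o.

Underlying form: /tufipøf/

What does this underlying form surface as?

/i/ harmonizes with /u/ ([+back]) → [ɯ]
/ø/ harmonizes with /u/ ([+back]) → [o]

[tufɯpof]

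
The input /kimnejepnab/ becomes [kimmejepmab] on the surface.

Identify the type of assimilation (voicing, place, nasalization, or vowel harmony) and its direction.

/n/→[m] /n/→[m].
Each target copies a feature from the preceding segment, so the direction is progressive.

place assimilation, progressive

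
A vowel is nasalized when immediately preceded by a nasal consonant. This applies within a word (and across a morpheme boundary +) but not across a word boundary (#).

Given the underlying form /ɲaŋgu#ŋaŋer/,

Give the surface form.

[ɲãŋgu#ŋãŋẽr]

/a/ after nasal /ɲ/ → [ã]
/a/ after nasal /ŋ/ → [ã]
/e/ after nasal /ŋ/ → [ẽ]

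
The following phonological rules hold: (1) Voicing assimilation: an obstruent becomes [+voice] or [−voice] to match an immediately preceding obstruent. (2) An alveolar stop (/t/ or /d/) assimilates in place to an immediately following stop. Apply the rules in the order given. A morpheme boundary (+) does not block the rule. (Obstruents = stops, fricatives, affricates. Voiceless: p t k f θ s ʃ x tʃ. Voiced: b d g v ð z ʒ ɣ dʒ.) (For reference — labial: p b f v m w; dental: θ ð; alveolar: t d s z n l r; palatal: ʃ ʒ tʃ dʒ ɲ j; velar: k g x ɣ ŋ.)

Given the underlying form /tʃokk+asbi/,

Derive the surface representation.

[tʃokk+aspi]

Rule 1: /b/ after /s/ (voiceless) → [p]
After rule 1: tʃokk+aspi
Rule 2: no segment meets the rule's conditions; no change.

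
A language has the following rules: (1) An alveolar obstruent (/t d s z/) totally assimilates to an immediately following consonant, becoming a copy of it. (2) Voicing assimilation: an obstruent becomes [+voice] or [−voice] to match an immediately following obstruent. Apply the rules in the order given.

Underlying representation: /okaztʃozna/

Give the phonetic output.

[okatʃtʃonna]

Rule 1: /z/ before /tʃ/ → [tʃ] (total assimilation)
Rule 1: /z/ before /n/ → [n] (total assimilation)
After rule 1: okatʃtʃonna
Rule 2: no segment meets the rule's conditions; no change.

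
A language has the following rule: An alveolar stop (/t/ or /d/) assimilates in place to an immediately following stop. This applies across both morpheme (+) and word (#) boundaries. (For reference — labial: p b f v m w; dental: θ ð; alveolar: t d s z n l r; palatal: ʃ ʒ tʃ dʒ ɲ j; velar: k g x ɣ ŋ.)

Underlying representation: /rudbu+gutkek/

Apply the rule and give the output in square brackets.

/d/ before /b/ (labial) → [b]
/t/ before /k/ (velar) → [k]

[rubbu+gukkek]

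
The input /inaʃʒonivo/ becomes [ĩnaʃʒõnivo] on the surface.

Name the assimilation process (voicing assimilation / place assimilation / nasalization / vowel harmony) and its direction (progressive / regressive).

/i/→[ĩ] /o/→[õ].
Each target copies a feature from the following segment, so the direction is regressive.

nasalization, regressive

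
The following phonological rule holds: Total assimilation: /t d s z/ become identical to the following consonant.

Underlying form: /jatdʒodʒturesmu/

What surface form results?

/t/ before /dʒ/ → [dʒ] (total assimilation)
/s/ before /m/ → [m] (total assimilation)

[jadʒdʒodʒturemmu]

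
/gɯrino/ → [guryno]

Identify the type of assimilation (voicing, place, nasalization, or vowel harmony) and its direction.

/ɯ/→[u] /i/→[y].
Vowels agree with the last vowel, so the harmony is regressive.

vowel harmony, regressive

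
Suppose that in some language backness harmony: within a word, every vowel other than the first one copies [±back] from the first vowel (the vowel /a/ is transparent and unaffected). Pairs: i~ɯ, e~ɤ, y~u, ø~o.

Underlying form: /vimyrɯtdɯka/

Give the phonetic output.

[vimyritdika]

/ɯ/ harmonizes with /i/ ([-back]) → [i]
/ɯ/ harmonizes with /i/ ([-back]) → [i]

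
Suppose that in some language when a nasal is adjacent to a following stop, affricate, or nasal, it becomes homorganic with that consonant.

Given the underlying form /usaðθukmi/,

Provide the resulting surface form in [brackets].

[usaðθukmi]

no segment meets the rule's conditions; no change.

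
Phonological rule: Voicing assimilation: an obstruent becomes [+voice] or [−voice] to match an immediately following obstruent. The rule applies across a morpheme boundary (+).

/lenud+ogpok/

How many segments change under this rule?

/g/ before /p/ (voiceless) → [k]
1 segment changes.

1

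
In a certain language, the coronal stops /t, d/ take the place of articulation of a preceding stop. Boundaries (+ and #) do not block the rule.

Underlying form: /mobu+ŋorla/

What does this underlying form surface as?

[mobu+ŋorla]

no segment meets the rule's conditions; no change.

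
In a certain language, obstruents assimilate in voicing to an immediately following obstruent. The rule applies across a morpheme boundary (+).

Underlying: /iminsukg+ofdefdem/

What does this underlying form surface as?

/k/ before /g/ (voiced) → [g]
/f/ before /d/ (voiced) → [v]
/f/ before /d/ (voiced) → [v]

[iminsugg+ovdevdem]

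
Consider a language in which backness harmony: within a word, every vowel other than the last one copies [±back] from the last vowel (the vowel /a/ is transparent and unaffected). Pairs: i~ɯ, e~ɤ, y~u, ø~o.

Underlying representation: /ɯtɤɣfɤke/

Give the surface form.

/ɯ/ harmonizes with /e/ ([-back]) → [i]
/ɤ/ harmonizes with /e/ ([-back]) → [e]
/ɤ/ harmonizes with /e/ ([-back]) → [e]

[iteɣfeke]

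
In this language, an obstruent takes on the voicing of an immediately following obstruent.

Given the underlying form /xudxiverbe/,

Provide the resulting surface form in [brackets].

[xutxiverbe]

/d/ before /x/ (voiceless) → [t]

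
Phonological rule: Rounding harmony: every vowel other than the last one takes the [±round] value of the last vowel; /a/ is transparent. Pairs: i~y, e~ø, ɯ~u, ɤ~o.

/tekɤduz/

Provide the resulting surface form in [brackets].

[tøkoduz]

/e/ harmonizes with /u/ ([+round]) → [ø]
/ɤ/ harmonizes with /u/ ([+round]) → [o]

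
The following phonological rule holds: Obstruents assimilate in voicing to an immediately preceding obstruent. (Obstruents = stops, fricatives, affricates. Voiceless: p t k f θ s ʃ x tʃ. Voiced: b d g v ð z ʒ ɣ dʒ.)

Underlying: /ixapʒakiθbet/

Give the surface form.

[ixapʃakiθpet]

/ʒ/ after /p/ (voiceless) → [ʃ]
/b/ after /θ/ (voiceless) → [p]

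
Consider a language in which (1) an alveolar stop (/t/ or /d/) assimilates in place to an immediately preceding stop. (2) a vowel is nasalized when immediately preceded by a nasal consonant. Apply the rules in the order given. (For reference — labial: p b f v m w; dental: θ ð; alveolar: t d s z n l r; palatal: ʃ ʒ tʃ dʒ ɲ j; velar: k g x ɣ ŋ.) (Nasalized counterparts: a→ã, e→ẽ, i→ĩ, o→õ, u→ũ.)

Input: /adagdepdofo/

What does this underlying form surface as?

[adaggepbofo]

Rule 1: /d/ after /g/ (velar) → [g]
Rule 1: /d/ after /p/ (labial) → [b]
After rule 1: adaggepbofo
Rule 2: no segment meets the rule's conditions; no change.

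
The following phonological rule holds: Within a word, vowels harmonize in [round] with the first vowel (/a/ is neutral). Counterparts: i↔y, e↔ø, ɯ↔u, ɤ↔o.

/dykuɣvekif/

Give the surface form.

[dykuɣvøkyf]

/e/ harmonizes with /y/ ([+round]) → [ø]
/i/ harmonizes with /y/ ([+round]) → [y]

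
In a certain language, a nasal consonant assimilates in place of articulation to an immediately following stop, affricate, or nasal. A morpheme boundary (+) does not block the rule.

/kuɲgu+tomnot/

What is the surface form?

/ɲ/ before /g/ (velar) → [ŋ]
/m/ before /n/ (alveolar) → [n]

[kuŋgu+tonnot]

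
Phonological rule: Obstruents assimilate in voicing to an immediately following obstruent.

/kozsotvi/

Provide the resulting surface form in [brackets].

/z/ before /s/ (voiceless) → [s]
/t/ before /v/ (voiced) → [d]

[kossodvi]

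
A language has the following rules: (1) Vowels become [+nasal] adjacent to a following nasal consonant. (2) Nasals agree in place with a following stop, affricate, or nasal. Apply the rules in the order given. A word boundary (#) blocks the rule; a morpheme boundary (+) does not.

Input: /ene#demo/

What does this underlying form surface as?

Rule 1: /e/ before nasal /n/ → [ẽ]
Rule 1: /e/ before nasal /m/ → [ẽ]
After rule 1: ẽne#dẽmo
Rule 2: no segment meets the rule's conditions; no change.

[ẽne#dẽmo]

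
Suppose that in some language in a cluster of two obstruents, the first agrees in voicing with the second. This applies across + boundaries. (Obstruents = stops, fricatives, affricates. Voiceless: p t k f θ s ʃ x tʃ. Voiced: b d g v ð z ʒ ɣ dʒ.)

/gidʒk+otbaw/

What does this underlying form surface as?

/dʒ/ before /k/ (voiceless) → [tʃ]
/t/ before /b/ (voiced) → [d]

[gitʃk+odbaw]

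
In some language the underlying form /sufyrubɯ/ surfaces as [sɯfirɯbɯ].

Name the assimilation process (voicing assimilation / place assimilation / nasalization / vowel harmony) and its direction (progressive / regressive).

/u/→[ɯ] /y/→[i] /u/→[ɯ].
Vowels agree with the last vowel, so the harmony is regressive.

vowel harmony, regressive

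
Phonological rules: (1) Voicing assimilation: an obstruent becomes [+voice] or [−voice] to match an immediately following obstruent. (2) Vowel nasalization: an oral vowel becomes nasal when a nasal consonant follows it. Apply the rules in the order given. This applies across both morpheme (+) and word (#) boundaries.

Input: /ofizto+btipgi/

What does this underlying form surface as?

[ofisto+ptibgi]

Rule 1: /z/ before /t/ (voiceless) → [s]
Rule 1: /b/ before /t/ (voiceless) → [p]
Rule 1: /p/ before /g/ (voiced) → [b]
After rule 1: ofisto+ptibgi
Rule 2: no segment meets the rule's conditions; no change.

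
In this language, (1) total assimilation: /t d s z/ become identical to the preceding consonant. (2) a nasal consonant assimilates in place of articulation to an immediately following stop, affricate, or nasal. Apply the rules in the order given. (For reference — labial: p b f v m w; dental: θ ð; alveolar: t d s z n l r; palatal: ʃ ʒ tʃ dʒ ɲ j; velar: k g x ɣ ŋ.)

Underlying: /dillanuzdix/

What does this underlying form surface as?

Rule 1: /d/ after /z/ → [z] (total assimilation)
After rule 1: dillanuzzix
Rule 2: no segment meets the rule's conditions; no change.

[dillanuzzix]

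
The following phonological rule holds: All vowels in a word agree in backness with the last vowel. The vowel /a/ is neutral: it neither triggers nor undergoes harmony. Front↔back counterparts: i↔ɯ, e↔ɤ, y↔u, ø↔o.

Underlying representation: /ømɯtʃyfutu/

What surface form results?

[omɯtʃufutu]

/ø/ harmonizes with /u/ ([+back]) → [o]
/y/ harmonizes with /u/ ([+back]) → [u]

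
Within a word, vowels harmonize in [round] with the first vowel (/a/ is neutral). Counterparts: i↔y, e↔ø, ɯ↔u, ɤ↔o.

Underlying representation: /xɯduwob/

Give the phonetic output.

/u/ harmonizes with /ɯ/ ([-round]) → [ɯ]
/o/ harmonizes with /ɯ/ ([-round]) → [ɤ]

[xɯdɯwɤb]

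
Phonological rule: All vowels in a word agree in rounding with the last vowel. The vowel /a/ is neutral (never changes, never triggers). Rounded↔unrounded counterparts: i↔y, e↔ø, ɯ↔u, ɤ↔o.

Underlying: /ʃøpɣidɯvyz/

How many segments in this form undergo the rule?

/i/ harmonizes with /y/ ([+round]) → [y]
/ɯ/ harmonizes with /y/ ([+round]) → [u]
2 segments change.

2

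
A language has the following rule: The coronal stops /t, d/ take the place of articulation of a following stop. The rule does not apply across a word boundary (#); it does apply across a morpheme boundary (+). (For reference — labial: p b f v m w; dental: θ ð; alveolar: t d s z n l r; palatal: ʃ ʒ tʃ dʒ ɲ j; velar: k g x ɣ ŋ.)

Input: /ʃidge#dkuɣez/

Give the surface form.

[ʃigge#gkuɣez]

/d/ before /g/ (velar) → [g]
/d/ before /k/ (velar) → [g]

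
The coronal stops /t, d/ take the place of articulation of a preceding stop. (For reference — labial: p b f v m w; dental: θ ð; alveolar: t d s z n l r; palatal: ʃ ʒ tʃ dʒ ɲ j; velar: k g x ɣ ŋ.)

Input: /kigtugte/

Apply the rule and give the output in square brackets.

[kigkugke]

/t/ after /g/ (velar) → [k]
/t/ after /g/ (velar) → [k]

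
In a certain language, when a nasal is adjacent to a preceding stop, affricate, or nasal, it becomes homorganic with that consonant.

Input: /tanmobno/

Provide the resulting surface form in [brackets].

[tannobmo]

/m/ after /n/ (alveolar) → [n]
/n/ after /b/ (labial) → [m]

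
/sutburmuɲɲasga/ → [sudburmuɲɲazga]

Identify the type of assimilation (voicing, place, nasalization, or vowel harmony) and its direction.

voicing assimilation, regressive

/t/→[d] /s/→[z].
Each target copies a feature from the following segment, so the direction is regressive.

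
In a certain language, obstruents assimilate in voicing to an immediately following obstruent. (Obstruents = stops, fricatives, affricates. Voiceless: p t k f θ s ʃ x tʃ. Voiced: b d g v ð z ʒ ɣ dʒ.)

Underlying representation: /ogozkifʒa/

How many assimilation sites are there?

/z/ before /k/ (voiceless) → [s]
/f/ before /ʒ/ (voiced) → [v]
2 segments change.

2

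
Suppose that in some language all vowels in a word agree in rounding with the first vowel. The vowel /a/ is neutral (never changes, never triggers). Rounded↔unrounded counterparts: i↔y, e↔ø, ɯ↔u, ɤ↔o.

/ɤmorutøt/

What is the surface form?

[ɤmɤrɯtet]

/o/ harmonizes with /ɤ/ ([-round]) → [ɤ]
/u/ harmonizes with /ɤ/ ([-round]) → [ɯ]
/ø/ harmonizes with /ɤ/ ([-round]) → [e]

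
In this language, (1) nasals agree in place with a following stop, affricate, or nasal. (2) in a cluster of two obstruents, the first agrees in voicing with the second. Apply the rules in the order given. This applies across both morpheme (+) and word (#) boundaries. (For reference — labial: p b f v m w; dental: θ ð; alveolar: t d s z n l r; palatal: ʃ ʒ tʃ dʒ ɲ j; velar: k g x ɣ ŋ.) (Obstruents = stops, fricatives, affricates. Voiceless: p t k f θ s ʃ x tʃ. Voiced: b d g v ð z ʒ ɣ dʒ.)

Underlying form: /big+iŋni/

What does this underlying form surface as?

Rule 1: /ŋ/ before /n/ (alveolar) → [n]
After rule 1: big+inni
Rule 2: no segment meets the rule's conditions; no change.

[big+inni]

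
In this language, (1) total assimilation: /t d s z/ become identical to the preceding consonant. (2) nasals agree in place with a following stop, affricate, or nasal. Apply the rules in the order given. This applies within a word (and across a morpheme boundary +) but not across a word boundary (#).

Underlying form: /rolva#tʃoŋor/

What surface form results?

[rolva#tʃoŋor]

Rule 1: no segment meets the rule's conditions; no change.
After rule 1: rolva#tʃoŋor
Rule 2: no segment meets the rule's conditions; no change.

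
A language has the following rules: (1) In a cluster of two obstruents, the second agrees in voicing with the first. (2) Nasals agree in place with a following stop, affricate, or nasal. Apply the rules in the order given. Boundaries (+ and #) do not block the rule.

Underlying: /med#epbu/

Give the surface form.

Rule 1: /b/ after /p/ (voiceless) → [p]
After rule 1: med#eppu
Rule 2: no segment meets the rule's conditions; no change.

[med#eppu]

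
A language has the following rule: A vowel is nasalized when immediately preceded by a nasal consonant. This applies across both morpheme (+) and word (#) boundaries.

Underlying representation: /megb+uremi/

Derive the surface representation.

[mẽgb+uremĩ]

/e/ after nasal /m/ → [ẽ]
/i/ after nasal /m/ → [ĩ]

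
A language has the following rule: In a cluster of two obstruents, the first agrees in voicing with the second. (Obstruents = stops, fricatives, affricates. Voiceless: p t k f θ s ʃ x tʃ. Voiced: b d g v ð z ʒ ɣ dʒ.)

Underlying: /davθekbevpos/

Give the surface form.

/v/ before /θ/ (voiceless) → [f]
/k/ before /b/ (voiced) → [g]
/v/ before /p/ (voiceless) → [f]

[dafθegbefpos]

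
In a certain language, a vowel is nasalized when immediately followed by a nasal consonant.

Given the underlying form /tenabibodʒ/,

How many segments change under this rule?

1

/e/ before nasal /n/ → [ẽ]
1 segment changes.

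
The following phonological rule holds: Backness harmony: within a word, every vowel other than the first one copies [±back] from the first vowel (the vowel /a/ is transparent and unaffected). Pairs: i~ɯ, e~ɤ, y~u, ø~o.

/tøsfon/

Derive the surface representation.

/o/ harmonizes with /ø/ ([-back]) → [ø]

[tøsføn]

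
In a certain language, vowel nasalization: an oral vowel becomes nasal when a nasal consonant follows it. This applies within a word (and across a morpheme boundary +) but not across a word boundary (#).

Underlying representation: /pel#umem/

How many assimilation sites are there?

2

/u/ before nasal /m/ → [ũ]
/e/ before nasal /m/ → [ẽ]
2 segments change.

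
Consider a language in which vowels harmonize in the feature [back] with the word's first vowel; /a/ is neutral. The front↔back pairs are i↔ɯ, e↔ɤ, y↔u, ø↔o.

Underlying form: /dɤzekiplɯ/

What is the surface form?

/e/ harmonizes with /ɤ/ ([+back]) → [ɤ]
/i/ harmonizes with /ɤ/ ([+back]) → [ɯ]

[dɤzɤkɯplɯ]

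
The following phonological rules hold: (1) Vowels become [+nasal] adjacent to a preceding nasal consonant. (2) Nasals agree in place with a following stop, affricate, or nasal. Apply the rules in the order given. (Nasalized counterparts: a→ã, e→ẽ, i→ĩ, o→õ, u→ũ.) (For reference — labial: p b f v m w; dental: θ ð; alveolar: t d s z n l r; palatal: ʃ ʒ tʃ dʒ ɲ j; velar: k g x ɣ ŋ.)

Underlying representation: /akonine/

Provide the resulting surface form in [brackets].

Rule 1: /i/ after nasal /n/ → [ĩ]
Rule 1: /e/ after nasal /n/ → [ẽ]
After rule 1: akonĩnẽ
Rule 2: no segment meets the rule's conditions; no change.

[akonĩnẽ]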